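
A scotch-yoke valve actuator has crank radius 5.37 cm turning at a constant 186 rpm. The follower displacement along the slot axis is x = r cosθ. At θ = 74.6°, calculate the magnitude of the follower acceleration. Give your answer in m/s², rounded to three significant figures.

5.41

ω = 19.48 rad/s (from 186 rpm).
x = r cosθ ⇒ ẍ = −rω² cosθ (ω constant).
|a| = rω²|cosθ| = 0.0537·(19.48)²·|cos 74.6°| = 5.4102 m/s².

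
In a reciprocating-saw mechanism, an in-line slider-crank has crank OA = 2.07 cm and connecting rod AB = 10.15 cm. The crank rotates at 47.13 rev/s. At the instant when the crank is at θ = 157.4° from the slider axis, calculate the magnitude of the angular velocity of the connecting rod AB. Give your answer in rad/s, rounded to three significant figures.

55.9

ω = 296.1 rad/s (converted from 47.13 rev/s).
The rod makes angle φ with the slider axis where L sinφ = r sinθ; differentiating, L cosφ·φ̇ = r ω cosθ.
L cosφ = √(L² − r² sin²θ) = 0.10119 m.
|ω_rod| = r ω |cosθ| / √(L² − r² sin²θ) = 0.0207·296.1·0.92321/0.10119 = 55.927 rad/s.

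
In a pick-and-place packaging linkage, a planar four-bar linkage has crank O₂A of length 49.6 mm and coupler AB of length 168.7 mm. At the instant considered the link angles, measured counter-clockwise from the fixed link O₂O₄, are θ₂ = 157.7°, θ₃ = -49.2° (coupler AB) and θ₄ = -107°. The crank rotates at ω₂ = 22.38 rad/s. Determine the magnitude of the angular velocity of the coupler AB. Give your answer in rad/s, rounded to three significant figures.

ω₂ = 22.38 rad/s
Differentiating the loop-closure r₂e^{iθ₂}+r₃e^{iθ₃}=r₁+r₄e^{iθ₄} gives r₂ω₂e^{iθ₂}+r₃ω₃e^{iθ₃}=r₄ω₄e^{iθ₄}.
Eliminating the other unknown: ω₃ = r₂ω₂ sin(θ₄−θ₂) / [r₃ sin(θ₃−θ₄)].
Numerator sine = +0.99572; denominator sine = +0.84619.
Result = 0.0496·22.38·(+0.99572) / (0.1687·(+0.84619)) = +7.7428 rad/s; magnitude 7.7428 rad/s.

7.74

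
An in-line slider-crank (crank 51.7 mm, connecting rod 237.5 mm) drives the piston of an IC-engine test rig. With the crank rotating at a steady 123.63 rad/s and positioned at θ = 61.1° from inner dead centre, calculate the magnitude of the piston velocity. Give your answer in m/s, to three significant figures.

6.20

ω = 123.6 rad/s
For an in-line slider-crank, x = r cosθ + √(L² − r² sin²θ), so v = −rω sinθ·[1 + r cosθ/√(L² − r² sin²θ)].
With r = 0.0517 m, L = 0.2375 m, θ = 61.1°: √(L² − r² sin²θ) = 0.23315 m.
v = −0.0517·123.6·0.87546·[1 + 0.0517·0.48328/0.23315] = -6.1954 m/s.
|v| = 6.1954 m/s.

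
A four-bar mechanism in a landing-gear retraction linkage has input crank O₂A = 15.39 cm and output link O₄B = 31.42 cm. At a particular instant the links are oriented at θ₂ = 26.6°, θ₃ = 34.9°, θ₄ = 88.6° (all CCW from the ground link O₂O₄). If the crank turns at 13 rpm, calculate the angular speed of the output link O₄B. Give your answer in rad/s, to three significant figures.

0.119

ω₂ = 1.361 rad/s (from 13 rpm).
Differentiating the loop-closure r₂e^{iθ₂}+r₃e^{iθ₃}=r₁+r₄e^{iθ₄} gives r₂ω₂e^{iθ₂}+r₃ω₃e^{iθ₃}=r₄ω₄e^{iθ₄}.
Eliminating the other unknown: ω₄ = r₂ω₂ sin(θ₂−θ₃) / [r₄ sin(θ₄−θ₃)].
Numerator sine = -0.14436; denominator sine = +0.80593.
Result = 0.1539·1.361·(-0.14436) / (0.3142·(+0.80593)) = -0.11944 rad/s; magnitude 0.11944 rad/s.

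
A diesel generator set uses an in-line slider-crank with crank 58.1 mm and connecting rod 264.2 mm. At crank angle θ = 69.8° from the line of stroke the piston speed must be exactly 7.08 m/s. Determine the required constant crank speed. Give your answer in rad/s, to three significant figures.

For an in-line slider-crank, |v_piston| = rω|sinθ|·[1 + r cosθ/√(L² − r² sin²θ)].
With r = 0.0581 m, L = 0.2642 m, θ = 69.8°: the bracketed kinematic factor |dx/dθ| = 0.058758 m.
ω = v/|dx/dθ| = 7.08/0.058758 = 120.49 rad/s.

120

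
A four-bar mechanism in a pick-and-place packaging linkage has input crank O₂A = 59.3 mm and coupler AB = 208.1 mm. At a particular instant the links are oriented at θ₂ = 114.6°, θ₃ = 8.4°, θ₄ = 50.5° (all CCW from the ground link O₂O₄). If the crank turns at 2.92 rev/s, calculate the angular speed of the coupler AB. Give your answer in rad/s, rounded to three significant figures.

7.01

ω₂ = 18.35 rad/s (from 2.92 rev/s).
Differentiating the loop-closure r₂e^{iθ₂}+r₃e^{iθ₃}=r₁+r₄e^{iθ₄} gives r₂ω₂e^{iθ₂}+r₃ω₃e^{iθ₃}=r₄ω₄e^{iθ₄}.
Eliminating the other unknown: ω₃ = r₂ω₂ sin(θ₄−θ₂) / [r₃ sin(θ₃−θ₄)].
Numerator sine = -0.89956; denominator sine = -0.67043.
Result = 0.0593·18.35·(-0.89956) / (0.2081·(-0.67043)) = +7.0149 rad/s; magnitude 7.0149 rad/s.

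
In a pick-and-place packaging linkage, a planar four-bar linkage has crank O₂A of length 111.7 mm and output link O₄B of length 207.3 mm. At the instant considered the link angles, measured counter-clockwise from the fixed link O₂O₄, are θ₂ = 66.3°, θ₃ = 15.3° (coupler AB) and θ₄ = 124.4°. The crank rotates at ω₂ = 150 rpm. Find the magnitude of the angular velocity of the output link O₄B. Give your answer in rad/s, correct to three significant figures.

6.96

ω₂ = 15.71 rad/s (from 150 rpm).
Differentiating the loop-closure r₂e^{iθ₂}+r₃e^{iθ₃}=r₁+r₄e^{iθ₄} gives r₂ω₂e^{iθ₂}+r₃ω₃e^{iθ₃}=r₄ω₄e^{iθ₄}.
Eliminating the other unknown: ω₄ = r₂ω₂ sin(θ₂−θ₃) / [r₄ sin(θ₄−θ₃)].
Numerator sine = +0.77715; denominator sine = +0.94495.
Result = 0.1117·15.71·(+0.77715) / (0.2073·(+0.94495)) = +6.9609 rad/s; magnitude 6.9609 rad/s.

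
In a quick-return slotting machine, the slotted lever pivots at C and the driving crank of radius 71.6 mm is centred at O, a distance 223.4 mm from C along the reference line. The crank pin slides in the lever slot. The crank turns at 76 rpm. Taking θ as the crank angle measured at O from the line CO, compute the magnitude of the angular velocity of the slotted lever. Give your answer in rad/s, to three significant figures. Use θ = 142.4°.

ω = 7.959 rad/s (from 76 rpm).
Crank pin A relative to C: A = (d + r cosθ, r sinθ); lever angle φ = atan2(r sinθ, d + r cosθ).
Differentiating tanφ: φ̇ = rω(d cosθ + r)/(d² + r² + 2dr cosθ).
d² + r² + 2dr cosθ = |CA|² = 0.0296881 m²;  d cosθ + r = -0.1054 m.
|ω_lever| = |0.0716·7.959·-0.1054| / 0.0296881 = 2.023 rad/s.

2.02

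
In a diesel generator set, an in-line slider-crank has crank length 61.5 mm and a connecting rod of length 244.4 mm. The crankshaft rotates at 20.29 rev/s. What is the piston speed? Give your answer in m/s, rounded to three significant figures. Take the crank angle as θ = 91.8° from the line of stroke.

7.77

ω = 2π·20.3 = 127.5 rad/s
For an in-line slider-crank, x = r cosθ + √(L² − r² sin²θ), so v = −rω sinθ·[1 + r cosθ/√(L² − r² sin²θ)].
With r = 0.0615 m, L = 0.2444 m, θ = 91.8°: √(L² − r² sin²θ) = 0.23654 m.
v = −0.0615·127.5·0.99951·[1 + 0.0615·-0.03141/0.23654] = -7.7725 m/s.
|v| = 7.7725 m/s.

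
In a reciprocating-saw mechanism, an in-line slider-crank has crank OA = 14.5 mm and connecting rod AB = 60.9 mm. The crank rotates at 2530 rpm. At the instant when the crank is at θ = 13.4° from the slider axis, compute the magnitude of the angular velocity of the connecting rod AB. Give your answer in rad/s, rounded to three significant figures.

61.5

ω = 264.9 rad/s (converted from 2530 rpm).
The rod makes angle φ with the slider axis where L sinφ = r sinθ; differentiating, L cosφ·φ̇ = r ω cosθ.
L cosφ = √(L² − r² sin²θ) = 0.060807 m.
|ω_rod| = r ω |cosθ| / √(L² − r² sin²θ) = 0.0145·264.9·0.97278/0.060807 = 61.457 rad/s.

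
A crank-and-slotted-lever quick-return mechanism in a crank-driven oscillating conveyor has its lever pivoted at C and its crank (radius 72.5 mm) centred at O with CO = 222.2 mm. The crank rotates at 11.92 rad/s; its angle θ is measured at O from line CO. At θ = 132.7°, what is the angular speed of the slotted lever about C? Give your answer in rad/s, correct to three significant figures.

2.06

ω = 11.92 rad/s
Crank pin A relative to C: A = (d + r cosθ, r sinθ); lever angle φ = atan2(r sinθ, d + r cosθ).
Differentiating tanφ: φ̇ = rω(d cosθ + r)/(d² + r² + 2dr cosθ).
d² + r² + 2dr cosθ = |CA|² = 0.0327795 m²;  d cosθ + r = -0.078187 m.
|ω_lever| = |0.0725·11.92·-0.078187| / 0.0327795 = 2.0613 rad/s.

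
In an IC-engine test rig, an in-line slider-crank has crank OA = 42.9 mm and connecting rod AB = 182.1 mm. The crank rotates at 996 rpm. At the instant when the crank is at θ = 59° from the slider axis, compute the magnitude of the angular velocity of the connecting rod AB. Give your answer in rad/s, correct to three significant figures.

ω = 104.3 rad/s (converted from 996 rpm).
The rod makes angle φ with the slider axis where L sinφ = r sinθ; differentiating, L cosφ·φ̇ = r ω cosθ.
L cosφ = √(L² − r² sin²θ) = 0.17835 m.
|ω_rod| = r ω |cosθ| / √(L² − r² sin²θ) = 0.0429·104.3·0.51504/0.17835 = 12.922 rad/s.

12.9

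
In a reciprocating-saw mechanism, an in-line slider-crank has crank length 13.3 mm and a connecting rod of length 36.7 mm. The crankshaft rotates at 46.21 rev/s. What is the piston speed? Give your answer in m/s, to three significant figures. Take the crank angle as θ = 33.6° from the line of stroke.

2.80

ω = 2π·46.2 = 290.3 rad/s
For an in-line slider-crank, x = r cosθ + √(L² − r² sin²θ), so v = −rω sinθ·[1 + r cosθ/√(L² − r² sin²θ)].
With r = 0.0133 m, L = 0.0367 m, θ = 33.6°: √(L² − r² sin²θ) = 0.035954 m.
v = −0.0133·290.3·0.55339·[1 + 0.0133·0.83292/0.035954] = -2.7954 m/s.
|v| = 2.7954 m/s.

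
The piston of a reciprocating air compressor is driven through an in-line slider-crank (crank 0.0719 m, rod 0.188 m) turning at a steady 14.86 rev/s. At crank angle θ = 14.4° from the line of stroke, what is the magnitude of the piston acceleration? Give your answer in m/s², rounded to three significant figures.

820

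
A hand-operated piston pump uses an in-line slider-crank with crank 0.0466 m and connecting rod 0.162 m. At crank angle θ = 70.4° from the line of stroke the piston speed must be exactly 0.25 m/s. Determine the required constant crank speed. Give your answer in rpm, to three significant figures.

For an in-line slider-crank, |v_piston| = rω|sinθ|·[1 + r cosθ/√(L² − r² sin²θ)].
With r = 0.0466 m, L = 0.162 m, θ = 70.4°: the bracketed kinematic factor |dx/dθ| = 0.048301 m.
ω = v/|dx/dθ| = 0.25/0.048301 = 5.1759 rad/s.
N = 60ω/(2π) = 49.426 rpm.

49.4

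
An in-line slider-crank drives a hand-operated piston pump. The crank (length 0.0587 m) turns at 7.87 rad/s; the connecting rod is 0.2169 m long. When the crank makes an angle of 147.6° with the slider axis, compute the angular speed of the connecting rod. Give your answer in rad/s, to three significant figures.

1.82

ω = 7.87 rad/s
The rod makes angle φ with the slider axis where L sinφ = r sinθ; differentiating, L cosφ·φ̇ = r ω cosθ.
L cosφ = √(L² − r² sin²θ) = 0.21461 m.
|ω_rod| = r ω |cosθ| / √(L² − r² sin²θ) = 0.0587·7.87·0.84433/0.21461 = 1.8175 rad/s.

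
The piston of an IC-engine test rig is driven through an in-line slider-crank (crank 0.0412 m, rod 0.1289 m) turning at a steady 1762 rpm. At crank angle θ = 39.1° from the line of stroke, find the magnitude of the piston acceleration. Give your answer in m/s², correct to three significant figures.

ω = 2π·1762/60 = 184.5 rad/s
x(θ) = r cosθ + √(L² − r² sin²θ); with ω constant, a = ω²·d²x/dθ².
d²x/dθ² = −r cosθ − r²(cos2θ)/√u − r⁴ sin²2θ/(4u^{3/2}),  u = L² − r² sin²θ = 0.01594 m².
Substituting r = 0.0412 m, L = 0.1289 m, θ = 39.1°: d²x/dθ² = -0.035065 m.
a = ω²·d²x/dθ² = (184.5)²·(-0.035065) = -1193.8 m/s²;  |a| = 1193.8 m/s².

1190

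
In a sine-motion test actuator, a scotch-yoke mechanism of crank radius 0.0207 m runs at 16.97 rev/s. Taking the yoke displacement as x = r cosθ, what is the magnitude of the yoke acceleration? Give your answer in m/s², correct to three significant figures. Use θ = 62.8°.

ω = 106.6 rad/s (from 16.97 rev/s).
x = r cosθ ⇒ ẍ = −rω² cosθ (ω constant).
|a| = rω²|cosθ| = 0.0207·(106.6)²·|cos 62.8°| = 107.57 m/s².

108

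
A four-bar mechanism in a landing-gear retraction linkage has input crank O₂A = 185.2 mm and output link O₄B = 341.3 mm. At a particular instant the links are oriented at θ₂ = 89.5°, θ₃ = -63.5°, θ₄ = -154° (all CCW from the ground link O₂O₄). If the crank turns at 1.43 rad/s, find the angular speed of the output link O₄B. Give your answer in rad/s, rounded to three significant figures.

ω₂ = 1.43 rad/s
Differentiating the loop-closure r₂e^{iθ₂}+r₃e^{iθ₃}=r₁+r₄e^{iθ₄} gives r₂ω₂e^{iθ₂}+r₃ω₃e^{iθ₃}=r₄ω₄e^{iθ₄}.
Eliminating the other unknown: ω₄ = r₂ω₂ sin(θ₂−θ₃) / [r₄ sin(θ₄−θ₃)].
Numerator sine = +0.45399; denominator sine = -0.99996.
Result = 0.1852·1.43·(+0.45399) / (0.3413·(-0.99996)) = -0.35229 rad/s; magnitude 0.35229 rad/s.

0.352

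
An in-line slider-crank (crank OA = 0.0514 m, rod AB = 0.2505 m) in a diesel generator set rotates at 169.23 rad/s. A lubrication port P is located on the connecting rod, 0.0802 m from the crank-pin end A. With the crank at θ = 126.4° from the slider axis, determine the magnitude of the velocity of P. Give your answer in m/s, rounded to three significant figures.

7.59

ω = 169.2 rad/s.  Crank-pin speed |V_A| = rω = 8.6984 m/s, perpendicular to OA.
Rod angle: sinφ = −(r/L) sinθ ⇒ φ = -9.506°; ω_rod = −rω cosθ/√(L²−r²sin²θ) = +20.893 rad/s.
V_P = V_A + ω_rod × AP, with AP = 0.0802 m along the rod.
Components: V_Px = −rω sinθ − a·ω_rod·sinφ = -6.7246 m/s;  V_Py = rω cosθ + a·ω_rod·cosφ = -3.5092 m/s.
|V_P| = √(V_Px² + V_Py²) = 7.5851 m/s.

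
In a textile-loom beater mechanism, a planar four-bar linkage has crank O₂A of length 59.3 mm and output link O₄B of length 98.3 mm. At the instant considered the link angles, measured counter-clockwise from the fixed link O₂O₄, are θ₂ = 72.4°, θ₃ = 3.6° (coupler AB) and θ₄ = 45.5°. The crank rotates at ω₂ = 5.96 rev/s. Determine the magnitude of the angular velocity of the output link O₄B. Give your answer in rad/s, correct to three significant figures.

31.5

ω₂ = 37.45 rad/s (from 5.96 rev/s).
Differentiating the loop-closure r₂e^{iθ₂}+r₃e^{iθ₃}=r₁+r₄e^{iθ₄} gives r₂ω₂e^{iθ₂}+r₃ω₃e^{iθ₃}=r₄ω₄e^{iθ₄}.
Eliminating the other unknown: ω₄ = r₂ω₂ sin(θ₂−θ₃) / [r₄ sin(θ₄−θ₃)].
Numerator sine = +0.93232; denominator sine = +0.66783.
Result = 0.0593·37.45·(+0.93232) / (0.0983·(+0.66783)) = +31.537 rad/s; magnitude 31.537 rad/s.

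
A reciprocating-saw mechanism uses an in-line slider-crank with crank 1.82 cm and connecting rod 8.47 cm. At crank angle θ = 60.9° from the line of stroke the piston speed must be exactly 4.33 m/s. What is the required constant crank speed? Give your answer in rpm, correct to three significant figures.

For an in-line slider-crank, |v_piston| = rω|sinθ|·[1 + r cosθ/√(L² − r² sin²θ)].
With r = 0.0182 m, L = 0.0847 m, θ = 60.9°: the bracketed kinematic factor |dx/dθ| = 0.017595 m.
ω = v/|dx/dθ| = 4.33/0.017595 = 246.1 rad/s.
N = 60ω/(2π) = 2350.1 rpm.

2350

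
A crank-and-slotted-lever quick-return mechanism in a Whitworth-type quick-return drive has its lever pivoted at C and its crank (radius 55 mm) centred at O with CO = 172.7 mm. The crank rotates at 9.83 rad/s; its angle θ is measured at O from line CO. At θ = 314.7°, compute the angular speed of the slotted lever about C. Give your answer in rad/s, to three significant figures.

ω = 9.83 rad/s
Crank pin A relative to C: A = (d + r cosθ, r sinθ); lever angle φ = atan2(r sinθ, d + r cosθ).
Differentiating tanφ: φ̇ = rω(d cosθ + r)/(d² + r² + 2dr cosθ).
d² + r² + 2dr cosθ = |CA|² = 0.0462127 m²;  d cosθ + r = +0.17648 m.
|ω_lever| = |0.055·9.83·+0.17648| / 0.0462127 = 2.0646 rad/s.

2.06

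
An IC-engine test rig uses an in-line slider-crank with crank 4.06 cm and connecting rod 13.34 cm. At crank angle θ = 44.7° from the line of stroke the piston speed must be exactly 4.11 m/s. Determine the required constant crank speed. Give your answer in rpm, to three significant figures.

1130

For an in-line slider-crank, |v_piston| = rω|sinθ|·[1 + r cosθ/√(L² − r² sin²θ)].
With r = 0.0406 m, L = 0.1334 m, θ = 44.7°: the bracketed kinematic factor |dx/dθ| = 0.034882 m.
ω = v/|dx/dθ| = 4.11/0.034882 = 117.82 rad/s.
N = 60ω/(2π) = 1125.1 rpm.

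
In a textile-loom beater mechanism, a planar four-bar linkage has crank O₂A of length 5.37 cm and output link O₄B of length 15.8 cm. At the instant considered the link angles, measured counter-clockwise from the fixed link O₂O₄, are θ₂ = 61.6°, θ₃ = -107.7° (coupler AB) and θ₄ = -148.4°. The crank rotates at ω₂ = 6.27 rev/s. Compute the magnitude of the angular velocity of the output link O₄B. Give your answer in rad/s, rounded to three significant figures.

3.81

ω₂ = 39.4 rad/s (from 6.27 rev/s).
Differentiating the loop-closure r₂e^{iθ₂}+r₃e^{iθ₃}=r₁+r₄e^{iθ₄} gives r₂ω₂e^{iθ₂}+r₃ω₃e^{iθ₃}=r₄ω₄e^{iθ₄}.
Eliminating the other unknown: ω₄ = r₂ω₂ sin(θ₂−θ₃) / [r₄ sin(θ₄−θ₃)].
Numerator sine = +0.18567; denominator sine = -0.65210.
Result = 0.0537·39.4·(+0.18567) / (0.158·(-0.65210)) = -3.8123 rad/s; magnitude 3.8123 rad/s.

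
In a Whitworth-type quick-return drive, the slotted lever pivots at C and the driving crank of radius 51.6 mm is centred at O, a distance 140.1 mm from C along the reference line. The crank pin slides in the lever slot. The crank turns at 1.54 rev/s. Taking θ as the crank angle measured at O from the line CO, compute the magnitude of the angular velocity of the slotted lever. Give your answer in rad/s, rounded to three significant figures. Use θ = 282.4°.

1.61

ω = 9.676 rad/s (from 1.54 rev/s).
Crank pin A relative to C: A = (d + r cosθ, r sinθ); lever angle φ = atan2(r sinθ, d + r cosθ).
Differentiating tanφ: φ̇ = rω(d cosθ + r)/(d² + r² + 2dr cosθ).
d² + r² + 2dr cosθ = |CA|² = 0.0253953 m²;  d cosθ + r = +0.081684 m.
|ω_lever| = |0.0516·9.676·+0.081684| / 0.0253953 = 1.606 rad/s.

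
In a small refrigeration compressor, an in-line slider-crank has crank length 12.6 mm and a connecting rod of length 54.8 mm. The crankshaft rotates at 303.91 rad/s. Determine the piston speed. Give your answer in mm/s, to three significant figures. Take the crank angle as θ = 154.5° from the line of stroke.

1300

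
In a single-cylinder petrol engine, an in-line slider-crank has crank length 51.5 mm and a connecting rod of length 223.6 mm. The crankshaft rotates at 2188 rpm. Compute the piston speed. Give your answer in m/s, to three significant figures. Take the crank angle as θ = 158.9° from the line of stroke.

3.33

ω = 2π·2188/60 = 229.1 rad/s
For an in-line slider-crank, x = r cosθ + √(L² − r² sin²θ), so v = −rω sinθ·[1 + r cosθ/√(L² − r² sin²θ)].
With r = 0.0515 m, L = 0.2236 m, θ = 158.9°: √(L² − r² sin²θ) = 0.22283 m.
v = −0.0515·229.1·0.36000·[1 + 0.0515·-0.93295/0.22283] = -3.332 m/s.
|v| = 3.332 m/s.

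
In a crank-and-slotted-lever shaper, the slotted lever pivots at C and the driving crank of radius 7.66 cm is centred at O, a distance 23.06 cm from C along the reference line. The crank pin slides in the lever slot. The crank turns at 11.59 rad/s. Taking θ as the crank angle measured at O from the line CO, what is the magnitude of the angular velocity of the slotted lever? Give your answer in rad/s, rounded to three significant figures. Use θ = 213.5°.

ω = 11.59 rad/s
Crank pin A relative to C: A = (d + r cosθ, r sinθ); lever angle φ = atan2(r sinθ, d + r cosθ).
Differentiating tanφ: φ̇ = rω(d cosθ + r)/(d² + r² + 2dr cosθ).
d² + r² + 2dr cosθ = |CA|² = 0.0295845 m²;  d cosθ + r = -0.11569 m.
|ω_lever| = |0.0766·11.59·-0.11569| / 0.0295845 = 3.4718 rad/s.

3.47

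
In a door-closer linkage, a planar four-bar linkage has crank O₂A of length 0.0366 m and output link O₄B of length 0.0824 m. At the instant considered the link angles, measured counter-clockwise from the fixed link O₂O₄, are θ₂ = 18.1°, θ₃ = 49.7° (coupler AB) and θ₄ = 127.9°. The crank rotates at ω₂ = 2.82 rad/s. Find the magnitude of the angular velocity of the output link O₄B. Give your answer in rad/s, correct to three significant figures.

0.670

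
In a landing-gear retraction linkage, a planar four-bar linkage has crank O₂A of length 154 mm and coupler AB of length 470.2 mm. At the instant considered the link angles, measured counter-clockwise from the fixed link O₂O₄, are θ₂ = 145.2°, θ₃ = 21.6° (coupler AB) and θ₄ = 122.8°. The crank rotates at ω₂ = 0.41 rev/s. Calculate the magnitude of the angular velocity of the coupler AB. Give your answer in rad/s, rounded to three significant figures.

ω₂ = 2.576 rad/s (from 0.41 rev/s).
Differentiating the loop-closure r₂e^{iθ₂}+r₃e^{iθ₃}=r₁+r₄e^{iθ₄} gives r₂ω₂e^{iθ₂}+r₃ω₃e^{iθ₃}=r₄ω₄e^{iθ₄}.
Eliminating the other unknown: ω₃ = r₂ω₂ sin(θ₄−θ₂) / [r₃ sin(θ₃−θ₄)].
Numerator sine = -0.38107; denominator sine = -0.98096.
Result = 0.154·2.576·(-0.38107) / (0.4702·(-0.98096)) = +0.32776 rad/s; magnitude 0.32776 rad/s.

0.328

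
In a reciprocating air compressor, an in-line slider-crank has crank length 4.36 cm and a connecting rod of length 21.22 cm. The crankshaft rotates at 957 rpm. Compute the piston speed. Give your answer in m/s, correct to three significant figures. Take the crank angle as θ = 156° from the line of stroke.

1.44

ω = 2π·957/60 = 100.2 rad/s
For an in-line slider-crank, x = r cosθ + √(L² − r² sin²θ), so v = −rω sinθ·[1 + r cosθ/√(L² − r² sin²θ)].
With r = 0.0436 m, L = 0.2122 m, θ = 156°: √(L² − r² sin²θ) = 0.21146 m.
v = −0.0436·100.2·0.40674·[1 + 0.0436·-0.91355/0.21146] = -1.4425 m/s.
|v| = 1.4425 m/s.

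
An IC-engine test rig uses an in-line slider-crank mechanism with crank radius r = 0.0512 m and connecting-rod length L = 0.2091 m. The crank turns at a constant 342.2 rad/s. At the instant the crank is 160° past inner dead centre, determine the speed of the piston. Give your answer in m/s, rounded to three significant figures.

ω = 342.2 rad/s
For an in-line slider-crank, x = r cosθ + √(L² − r² sin²θ), so v = −rω sinθ·[1 + r cosθ/√(L² − r² sin²θ)].
With r = 0.0512 m, L = 0.2091 m, θ = 160°: √(L² − r² sin²θ) = 0.20837 m.
v = −0.0512·342.2·0.34202·[1 + 0.0512·-0.93969/0.20837] = -4.6087 m/s.
|v| = 4.6087 m/s.

4.61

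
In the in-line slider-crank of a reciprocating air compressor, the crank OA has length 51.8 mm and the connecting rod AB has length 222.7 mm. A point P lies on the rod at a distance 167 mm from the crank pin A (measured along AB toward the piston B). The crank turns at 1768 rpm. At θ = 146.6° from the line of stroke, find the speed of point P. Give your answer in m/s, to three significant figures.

4.93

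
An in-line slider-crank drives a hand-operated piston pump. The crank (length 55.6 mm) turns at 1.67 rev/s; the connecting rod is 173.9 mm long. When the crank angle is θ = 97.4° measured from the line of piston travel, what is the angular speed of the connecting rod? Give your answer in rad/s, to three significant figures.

0.456

ω = 10.49 rad/s (converted from 1.67 rev/s).
The rod makes angle φ with the slider axis where L sinφ = r sinθ; differentiating, L cosφ·φ̇ = r ω cosθ.
L cosφ = √(L² − r² sin²θ) = 0.16493 m.
|ω_rod| = r ω |cosθ| / √(L² − r² sin²θ) = 0.0556·10.49·0.12880/0.16493 = 0.45559 rad/s.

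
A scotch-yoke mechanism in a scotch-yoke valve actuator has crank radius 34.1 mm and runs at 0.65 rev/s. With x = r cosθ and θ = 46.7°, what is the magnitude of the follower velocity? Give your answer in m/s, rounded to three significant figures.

ω = 4.084 rad/s (from 0.65 rev/s).
x = r cosθ ⇒ ẋ = −rω sinθ.
|v| = rω|sinθ| = 0.0341·4.084·|sin 46.7°| = 0.10135 m/s.

0.101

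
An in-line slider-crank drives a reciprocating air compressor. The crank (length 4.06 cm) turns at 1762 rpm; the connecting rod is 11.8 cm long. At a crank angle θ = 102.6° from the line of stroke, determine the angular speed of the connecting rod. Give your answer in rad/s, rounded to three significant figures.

ω = 184.5 rad/s (converted from 1762 rpm).
The rod makes angle φ with the slider axis where L sinφ = r sinθ; differentiating, L cosφ·φ̇ = r ω cosθ.
L cosφ = √(L² − r² sin²θ) = 0.11115 m.
|ω_rod| = r ω |cosθ| / √(L² − r² sin²θ) = 0.0406·184.5·0.21814/0.11115 = 14.703 rad/s.

14.7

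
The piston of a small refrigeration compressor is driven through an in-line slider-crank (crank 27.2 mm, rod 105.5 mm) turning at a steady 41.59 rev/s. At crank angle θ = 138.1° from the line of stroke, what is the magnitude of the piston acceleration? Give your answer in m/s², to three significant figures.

ω = 2π·41.6 = 261.3 rad/s
x(θ) = r cosθ + √(L² − r² sin²θ); with ω constant, a = ω²·d²x/dθ².
d²x/dθ² = −r cosθ − r²(cos2θ)/√u − r⁴ sin²2θ/(4u^{3/2}),  u = L² − r² sin²θ = 0.0108003 m².
Substituting r = 0.0272 m, L = 0.1055 m, θ = 138.1°: d²x/dθ² = +0.019356 m.
a = ω²·d²x/dθ² = (261.3)²·(+0.019356) = +1321.8 m/s²;  |a| = 1321.8 m/s².

1320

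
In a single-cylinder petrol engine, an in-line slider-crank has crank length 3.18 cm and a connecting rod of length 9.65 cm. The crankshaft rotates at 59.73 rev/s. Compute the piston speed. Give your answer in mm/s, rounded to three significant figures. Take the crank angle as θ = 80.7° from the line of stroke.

12400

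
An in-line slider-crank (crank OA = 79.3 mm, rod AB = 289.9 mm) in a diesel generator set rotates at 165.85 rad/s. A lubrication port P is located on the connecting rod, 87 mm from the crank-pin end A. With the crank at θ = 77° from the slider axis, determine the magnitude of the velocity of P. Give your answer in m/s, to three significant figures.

13.2

ω = 165.8 rad/s.  Crank-pin speed |V_A| = rω = 13.152 m/s, perpendicular to OA.
Rod angle: sinφ = −(r/L) sinθ ⇒ φ = -15.458°; ω_rod = −rω cosθ/√(L²−r²sin²θ) = -10.588 rad/s.
V_P = V_A + ω_rod × AP, with AP = 0.087 m along the rod.
Components: V_Px = −rω sinθ − a·ω_rod·sinφ = -13.06 m/s;  V_Py = rω cosθ + a·ω_rod·cosφ = +2.0707 m/s.
|V_P| = √(V_Px² + V_Py²) = 13.223 m/s.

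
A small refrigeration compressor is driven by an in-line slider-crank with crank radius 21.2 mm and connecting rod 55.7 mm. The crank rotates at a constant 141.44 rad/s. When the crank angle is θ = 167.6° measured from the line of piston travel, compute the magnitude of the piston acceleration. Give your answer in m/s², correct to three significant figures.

266

ω = 141.4 rad/s
x(θ) = r cosθ + √(L² − r² sin²θ); with ω constant, a = ω²·d²x/dθ².
d²x/dθ² = −r cosθ − r²(cos2θ)/√u − r⁴ sin²2θ/(4u^{3/2}),  u = L² − r² sin²θ = 0.00308177 m².
Substituting r = 0.0212 m, L = 0.0557 m, θ = 167.6°: d²x/dθ² = +0.013304 m.
a = ω²·d²x/dθ² = (141.4)²·(+0.013304) = +266.15 m/s²;  |a| = 266.15 m/s².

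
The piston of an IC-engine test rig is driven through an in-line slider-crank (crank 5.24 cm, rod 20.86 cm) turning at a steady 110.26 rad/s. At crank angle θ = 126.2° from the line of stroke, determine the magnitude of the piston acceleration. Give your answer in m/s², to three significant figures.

ω = 110.3 rad/s
x(θ) = r cosθ + √(L² − r² sin²θ); with ω constant, a = ω²·d²x/dθ².
d²x/dθ² = −r cosθ − r²(cos2θ)/√u − r⁴ sin²2θ/(4u^{3/2}),  u = L² − r² sin²θ = 0.041726 m².
Substituting r = 0.0524 m, L = 0.2086 m, θ = 126.2°: d²x/dθ² = +0.034811 m.
a = ω²·d²x/dθ² = (110.3)²·(+0.034811) = +423.21 m/s²;  |a| = 423.21 m/s².

423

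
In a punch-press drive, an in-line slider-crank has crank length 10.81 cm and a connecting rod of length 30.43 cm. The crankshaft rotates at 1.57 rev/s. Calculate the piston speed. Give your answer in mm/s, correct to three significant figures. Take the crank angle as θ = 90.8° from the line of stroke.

1060

ω = 2π·1.57 = 9.865 rad/s
For an in-line slider-crank, x = r cosθ + √(L² − r² sin²θ), so v = −rω sinθ·[1 + r cosθ/√(L² − r² sin²θ)].
With r = 0.1081 m, L = 0.3043 m, θ = 90.8°: √(L² − r² sin²θ) = 0.28446 m.
v = −0.1081·9.865·0.99990·[1 + 0.1081·-0.01396/0.28446] = -1.0606 m/s.
|v| = 1.0606 m/s = 1060.6 mm/s.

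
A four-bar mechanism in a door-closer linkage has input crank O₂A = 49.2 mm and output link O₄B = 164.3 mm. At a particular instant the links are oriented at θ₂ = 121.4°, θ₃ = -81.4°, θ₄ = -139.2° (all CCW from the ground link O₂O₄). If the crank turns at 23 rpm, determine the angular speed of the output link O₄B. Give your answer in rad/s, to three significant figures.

0.330

ω₂ = 2.409 rad/s (from 23 rpm).
Differentiating the loop-closure r₂e^{iθ₂}+r₃e^{iθ₃}=r₁+r₄e^{iθ₄} gives r₂ω₂e^{iθ₂}+r₃ω₃e^{iθ₃}=r₄ω₄e^{iθ₄}.
Eliminating the other unknown: ω₄ = r₂ω₂ sin(θ₂−θ₃) / [r₄ sin(θ₄−θ₃)].
Numerator sine = -0.38752; denominator sine = -0.84619.
Result = 0.0492·2.409·(-0.38752) / (0.1643·(-0.84619)) = +0.3303 rad/s; magnitude 0.3303 rad/s.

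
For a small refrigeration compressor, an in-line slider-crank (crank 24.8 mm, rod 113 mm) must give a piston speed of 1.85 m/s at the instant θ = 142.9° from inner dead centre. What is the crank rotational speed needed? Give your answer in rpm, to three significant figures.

For an in-line slider-crank, |v_piston| = rω|sinθ|·[1 + r cosθ/√(L² − r² sin²θ)].
With r = 0.0248 m, L = 0.113 m, θ = 142.9°: the bracketed kinematic factor |dx/dθ| = 0.012318 m.
ω = v/|dx/dθ| = 1.85/0.012318 = 150.19 rad/s.
N = 60ω/(2π) = 1434.2 rpm.

1430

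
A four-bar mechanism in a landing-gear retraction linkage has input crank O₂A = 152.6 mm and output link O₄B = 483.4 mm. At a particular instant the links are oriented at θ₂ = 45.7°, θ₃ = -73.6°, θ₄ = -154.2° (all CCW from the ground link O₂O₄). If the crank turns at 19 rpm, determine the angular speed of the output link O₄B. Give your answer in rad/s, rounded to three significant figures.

ω₂ = 1.99 rad/s (from 19 rpm).
Differentiating the loop-closure r₂e^{iθ₂}+r₃e^{iθ₃}=r₁+r₄e^{iθ₄} gives r₂ω₂e^{iθ₂}+r₃ω₃e^{iθ₃}=r₄ω₄e^{iθ₄}.
Eliminating the other unknown: ω₄ = r₂ω₂ sin(θ₂−θ₃) / [r₄ sin(θ₄−θ₃)].
Numerator sine = +0.87207; denominator sine = -0.98657.
Result = 0.1526·1.99·(+0.87207) / (0.4834·(-0.98657)) = -0.5552 rad/s; magnitude 0.5552 rad/s.

0.555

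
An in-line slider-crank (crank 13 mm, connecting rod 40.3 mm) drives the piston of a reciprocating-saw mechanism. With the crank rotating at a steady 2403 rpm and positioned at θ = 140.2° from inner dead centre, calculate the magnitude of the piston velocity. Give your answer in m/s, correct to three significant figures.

1.56

ω = 2π·2403/60 = 251.6 rad/s
For an in-line slider-crank, x = r cosθ + √(L² − r² sin²θ), so v = −rω sinθ·[1 + r cosθ/√(L² − r² sin²θ)].
With r = 0.013 m, L = 0.0403 m, θ = 140.2°: √(L² − r² sin²θ) = 0.039432 m.
v = −0.013·251.6·0.64011·[1 + 0.013·-0.76828/0.039432] = -1.5636 m/s.
|v| = 1.5636 m/s.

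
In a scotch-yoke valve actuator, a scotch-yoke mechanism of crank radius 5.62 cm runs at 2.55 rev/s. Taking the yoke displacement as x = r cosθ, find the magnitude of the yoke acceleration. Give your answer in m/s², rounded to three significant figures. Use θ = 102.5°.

ω = 16.02 rad/s (from 2.55 rev/s).
x = r cosθ ⇒ ẍ = −rω² cosθ (ω constant).
|a| = rω²|cosθ| = 0.0562·(16.02)²·|cos 102.5°| = 3.1226 m/s².

3.12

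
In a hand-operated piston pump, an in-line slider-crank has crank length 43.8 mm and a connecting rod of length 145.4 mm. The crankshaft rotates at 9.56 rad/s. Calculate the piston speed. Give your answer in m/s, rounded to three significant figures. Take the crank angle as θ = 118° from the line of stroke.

0.315

ω = 9.56 rad/s
For an in-line slider-crank, x = r cosθ + √(L² − r² sin²θ), so v = −rω sinθ·[1 + r cosθ/√(L² − r² sin²θ)].
With r = 0.0438 m, L = 0.1454 m, θ = 118°: √(L² − r² sin²θ) = 0.14016 m.
v = −0.0438·9.56·0.88295·[1 + 0.0438·-0.46947/0.14016] = -0.31548 m/s.
|v| = 0.31548 m/s.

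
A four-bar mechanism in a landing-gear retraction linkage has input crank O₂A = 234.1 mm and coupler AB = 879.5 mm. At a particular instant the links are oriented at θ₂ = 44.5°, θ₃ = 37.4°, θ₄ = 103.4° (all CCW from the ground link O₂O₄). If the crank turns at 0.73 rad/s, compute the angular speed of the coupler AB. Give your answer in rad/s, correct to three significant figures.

0.182

ω₂ = 0.73 rad/s
Differentiating the loop-closure r₂e^{iθ₂}+r₃e^{iθ₃}=r₁+r₄e^{iθ₄} gives r₂ω₂e^{iθ₂}+r₃ω₃e^{iθ₃}=r₄ω₄e^{iθ₄}.
Eliminating the other unknown: ω₃ = r₂ω₂ sin(θ₄−θ₂) / [r₃ sin(θ₃−θ₄)].
Numerator sine = +0.85627; denominator sine = -0.91355.
Result = 0.2341·0.73·(+0.85627) / (0.8795·(-0.91355)) = -0.18212 rad/s; magnitude 0.18212 rad/s.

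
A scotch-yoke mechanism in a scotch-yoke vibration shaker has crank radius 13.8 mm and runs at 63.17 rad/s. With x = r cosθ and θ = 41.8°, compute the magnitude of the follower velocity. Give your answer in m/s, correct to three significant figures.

0.581

ω = 63.17 rad/s
x = r cosθ ⇒ ẋ = −rω sinθ.
|v| = rω|sinθ| = 0.0138·63.17·|sin 41.8°| = 0.58105 m/s.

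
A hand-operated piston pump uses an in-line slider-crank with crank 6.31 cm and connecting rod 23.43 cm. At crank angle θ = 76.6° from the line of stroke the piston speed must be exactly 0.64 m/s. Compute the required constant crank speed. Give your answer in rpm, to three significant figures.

93.5

For an in-line slider-crank, |v_piston| = rω|sinθ|·[1 + r cosθ/√(L² − r² sin²θ)].
With r = 0.0631 m, L = 0.2343 m, θ = 76.6°: the bracketed kinematic factor |dx/dθ| = 0.065352 m.
ω = v/|dx/dθ| = 0.64/0.065352 = 9.7931 rad/s.
N = 60ω/(2π) = 93.518 rpm.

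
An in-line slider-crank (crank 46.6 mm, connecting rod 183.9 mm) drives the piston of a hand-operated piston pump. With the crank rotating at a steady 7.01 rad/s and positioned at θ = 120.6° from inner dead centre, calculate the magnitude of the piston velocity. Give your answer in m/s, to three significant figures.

ω = 7.01 rad/s
For an in-line slider-crank, x = r cosθ + √(L² − r² sin²θ), so v = −rω sinθ·[1 + r cosθ/√(L² − r² sin²θ)].
With r = 0.0466 m, L = 0.1839 m, θ = 120.6°: √(L² − r² sin²θ) = 0.17947 m.
v = −0.0466·7.01·0.86074·[1 + 0.0466·-0.50904/0.17947] = -0.24401 m/s.
|v| = 0.24401 m/s.

0.244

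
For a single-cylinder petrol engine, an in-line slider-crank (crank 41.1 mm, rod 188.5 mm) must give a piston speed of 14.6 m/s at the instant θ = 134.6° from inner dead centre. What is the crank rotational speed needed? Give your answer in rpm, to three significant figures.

For an in-line slider-crank, |v_piston| = rω|sinθ|·[1 + r cosθ/√(L² − r² sin²θ)].
With r = 0.0411 m, L = 0.1885 m, θ = 134.6°: the bracketed kinematic factor |dx/dθ| = 0.024729 m.
ω = v/|dx/dθ| = 14.6/0.024729 = 590.4 rad/s.
N = 60ω/(2π) = 5637.9 rpm.

5640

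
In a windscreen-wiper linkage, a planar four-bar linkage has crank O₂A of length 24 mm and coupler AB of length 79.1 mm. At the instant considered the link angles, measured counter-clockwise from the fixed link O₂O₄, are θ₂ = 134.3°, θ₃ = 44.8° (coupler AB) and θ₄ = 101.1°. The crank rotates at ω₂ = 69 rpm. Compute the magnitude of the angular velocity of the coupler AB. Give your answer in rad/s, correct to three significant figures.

1.44

ω₂ = 7.226 rad/s (from 69 rpm).
Differentiating the loop-closure r₂e^{iθ₂}+r₃e^{iθ₃}=r₁+r₄e^{iθ₄} gives r₂ω₂e^{iθ₂}+r₃ω₃e^{iθ₃}=r₄ω₄e^{iθ₄}.
Eliminating the other unknown: ω₃ = r₂ω₂ sin(θ₄−θ₂) / [r₃ sin(θ₃−θ₄)].
Numerator sine = -0.54756; denominator sine = -0.83195.
Result = 0.024·7.226·(-0.54756) / (0.0791·(-0.83195)) = +1.4429 rad/s; magnitude 1.4429 rad/s.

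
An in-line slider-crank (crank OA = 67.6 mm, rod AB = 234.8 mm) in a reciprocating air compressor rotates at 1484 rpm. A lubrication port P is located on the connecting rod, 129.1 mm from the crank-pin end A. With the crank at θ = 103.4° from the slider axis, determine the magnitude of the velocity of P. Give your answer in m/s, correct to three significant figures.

ω = 155.4 rad/s.  Crank-pin speed |V_A| = rω = 10.505 m/s, perpendicular to OA.
Rod angle: sinφ = −(r/L) sinθ ⇒ φ = -16.264°; ω_rod = −rω cosθ/√(L²−r²sin²θ) = +10.801 rad/s.
V_P = V_A + ω_rod × AP, with AP = 0.1291 m along the rod.
Components: V_Px = −rω sinθ − a·ω_rod·sinφ = -9.8288 m/s;  V_Py = rω cosθ + a·ω_rod·cosφ = -1.096 m/s.
|V_P| = √(V_Px² + V_Py²) = 9.8897 m/s.

9.89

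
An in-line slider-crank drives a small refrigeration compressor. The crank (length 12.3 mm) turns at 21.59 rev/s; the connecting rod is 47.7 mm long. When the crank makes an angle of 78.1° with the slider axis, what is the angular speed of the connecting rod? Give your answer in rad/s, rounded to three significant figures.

ω = 135.7 rad/s (converted from 21.59 rev/s).
The rod makes angle φ with the slider axis where L sinφ = r sinθ; differentiating, L cosφ·φ̇ = r ω cosθ.
L cosφ = √(L² − r² sin²θ) = 0.046157 m.
|ω_rod| = r ω |cosθ| / √(L² − r² sin²θ) = 0.0123·135.7·0.20620/0.046157 = 7.4542 rad/s.

7.45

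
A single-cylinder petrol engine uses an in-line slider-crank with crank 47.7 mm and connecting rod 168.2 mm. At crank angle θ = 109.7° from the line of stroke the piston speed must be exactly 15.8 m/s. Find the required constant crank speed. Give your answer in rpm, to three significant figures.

3730

For an in-line slider-crank, |v_piston| = rω|sinθ|·[1 + r cosθ/√(L² − r² sin²θ)].
With r = 0.0477 m, L = 0.1682 m, θ = 109.7°: the bracketed kinematic factor |dx/dθ| = 0.040453 m.
ω = v/|dx/dθ| = 15.8/0.040453 = 390.57 rad/s.
N = 60ω/(2π) = 3729.7 rpm.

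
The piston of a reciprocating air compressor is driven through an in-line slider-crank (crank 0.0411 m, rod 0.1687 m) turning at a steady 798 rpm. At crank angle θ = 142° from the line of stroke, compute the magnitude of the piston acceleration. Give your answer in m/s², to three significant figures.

208

ω = 2π·798/60 = 83.57 rad/s
x(θ) = r cosθ + √(L² − r² sin²θ); with ω constant, a = ω²·d²x/dθ².
d²x/dθ² = −r cosθ − r²(cos2θ)/√u − r⁴ sin²2θ/(4u^{3/2}),  u = L² − r² sin²θ = 0.0278194 m².
Substituting r = 0.0411 m, L = 0.1687 m, θ = 142°: d²x/dθ² = +0.029792 m.
a = ω²·d²x/dθ² = (83.57)²·(+0.029792) = +208.05 m/s²;  |a| = 208.05 m/s².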